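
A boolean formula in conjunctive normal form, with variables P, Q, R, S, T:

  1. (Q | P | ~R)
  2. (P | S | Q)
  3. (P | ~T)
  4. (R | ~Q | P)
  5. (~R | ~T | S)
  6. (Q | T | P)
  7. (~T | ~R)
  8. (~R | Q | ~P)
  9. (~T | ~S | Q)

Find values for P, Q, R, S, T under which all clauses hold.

P=F, Q=T, R=T, S=F, T=F

Branch on P: take P = False.
  then T is forced to False.
  then Q is forced to True.
  then R is forced to True.
S is now unconstrained; take S = False.
Every clause has at least one true literal under this assignment.
Check each clause:
  1. (P | ~R | Q) — Q is true.
  2. (S | P | Q) — Q is true.
  3. (~T | P) — ~T is true.
  4. (~Q | R | P) — R is true.
  5. (~R | S | ~T) — ~T is true.
  6. (T | P | Q) — Q is true.
  7. (~T | ~R) — ~T is true.
  8. (Q | ~P | ~R) — Q is true.
  9. (~S | ~T | Q) — Q is true.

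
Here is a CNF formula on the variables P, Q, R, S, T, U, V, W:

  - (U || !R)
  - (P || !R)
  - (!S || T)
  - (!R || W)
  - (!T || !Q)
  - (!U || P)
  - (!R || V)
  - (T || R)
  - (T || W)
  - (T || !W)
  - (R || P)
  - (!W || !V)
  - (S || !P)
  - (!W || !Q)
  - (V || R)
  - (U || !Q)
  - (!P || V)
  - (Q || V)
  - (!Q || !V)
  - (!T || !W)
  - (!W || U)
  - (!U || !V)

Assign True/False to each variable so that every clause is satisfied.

Set P = True and propagate.
  then S is forced to True.
  then T is forced to True.
  then Q is forced to False.
  then V is forced to True.
  then W is forced to False.
  then R is forced to False.
  then U is forced to False.

P = T, Q = F, R = F, S = T, T = T, U = F, V = T, W = F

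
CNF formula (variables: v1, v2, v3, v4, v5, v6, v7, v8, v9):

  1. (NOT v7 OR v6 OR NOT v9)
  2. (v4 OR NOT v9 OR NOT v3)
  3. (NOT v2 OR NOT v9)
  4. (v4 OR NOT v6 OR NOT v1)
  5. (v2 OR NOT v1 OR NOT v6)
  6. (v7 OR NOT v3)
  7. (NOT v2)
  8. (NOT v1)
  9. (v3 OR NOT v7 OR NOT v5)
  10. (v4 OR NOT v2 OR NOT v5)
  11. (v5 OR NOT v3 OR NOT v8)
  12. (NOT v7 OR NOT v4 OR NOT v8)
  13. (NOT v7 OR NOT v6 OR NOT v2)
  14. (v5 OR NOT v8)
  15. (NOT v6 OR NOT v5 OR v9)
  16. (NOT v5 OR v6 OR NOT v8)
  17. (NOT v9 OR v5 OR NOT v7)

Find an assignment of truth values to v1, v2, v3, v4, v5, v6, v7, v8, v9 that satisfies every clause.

v1=F  v2=F  v3=F  v4=T  v5=T  v6=T  v7=F  v8=T  v9=T

The clause (NOT v2) is unit: v2 must be False.
Unit propagation: (NOT v1) forces v1 = False.
Set v3 = False and propagate.
For the remaining variables, v4 = True, v5 = True, v6 = True, v7 = False, v8 = True, v9 = True works.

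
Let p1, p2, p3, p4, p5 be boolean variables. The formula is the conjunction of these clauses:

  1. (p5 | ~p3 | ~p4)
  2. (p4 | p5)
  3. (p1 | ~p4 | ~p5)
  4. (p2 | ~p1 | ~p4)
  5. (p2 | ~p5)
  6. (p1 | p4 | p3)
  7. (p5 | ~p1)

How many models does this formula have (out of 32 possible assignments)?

7

The models are:
  p1=F p2=F p3=F p4=T p5=F
  p1=F p2=T p3=F p4=T p5=F
  p1=F p2=T p3=T p4=F p5=T
  p1=T p2=T p3=F p4=F p5=T
  p1=T p2=T p3=F p4=T p5=T
  p1=T p2=T p3=T p4=F p5=T
  p1=T p2=T p3=T p4=T p5=T
Count: 7.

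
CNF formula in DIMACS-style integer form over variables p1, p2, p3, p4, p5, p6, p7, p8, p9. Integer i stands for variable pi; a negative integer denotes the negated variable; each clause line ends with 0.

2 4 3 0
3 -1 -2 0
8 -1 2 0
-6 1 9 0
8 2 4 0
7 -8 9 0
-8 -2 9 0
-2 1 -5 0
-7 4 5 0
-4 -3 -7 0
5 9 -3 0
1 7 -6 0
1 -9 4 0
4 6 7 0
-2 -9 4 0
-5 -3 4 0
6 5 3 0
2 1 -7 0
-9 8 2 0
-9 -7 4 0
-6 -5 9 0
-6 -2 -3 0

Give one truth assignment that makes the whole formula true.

p1=True  p2=False  p3=False  p4=True  p5=True  p6=False  p7=True  p8=True  p9=True

Branch on p1: take p1 = True.
Try p2 = False.
  then p8 is forced to True.
Set p3 = False and propagate.
  then p4 is forced to True.
The remaining clauses are satisfied by p5 = True, p6 = False, p7 = True, p9 = True.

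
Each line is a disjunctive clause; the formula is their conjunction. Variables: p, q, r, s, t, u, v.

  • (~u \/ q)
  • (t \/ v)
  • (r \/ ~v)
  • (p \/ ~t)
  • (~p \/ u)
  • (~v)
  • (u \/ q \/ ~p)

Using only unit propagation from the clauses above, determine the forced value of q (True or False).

True

(~v) is a unit clause: v = False.
(t \/ v): since v = False, the clause reduces to (t). t = True.
From (p \/ ~t) and t = True: p = True.
(u \/ ~p): since p = True, the clause reduces to (u). u = True.
From (~u \/ q) and u = True: q = True.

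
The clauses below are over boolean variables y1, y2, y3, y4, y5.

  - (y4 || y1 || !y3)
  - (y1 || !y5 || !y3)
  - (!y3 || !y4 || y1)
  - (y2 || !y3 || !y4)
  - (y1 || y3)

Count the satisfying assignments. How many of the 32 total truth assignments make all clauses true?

Split on y3, then y1.
  y3=T, y1=T: y5 free; 3 ways for (y2,y4) × 2^1 = 6.
  y3=T, y1=F: a clause becomes empty — 0.
  y3=F, y1=T: y2, y4, y5 free → 2^3 = 8.
  y3=F, y1=F: a clause becomes empty — 0.
Total: 6 + 0 + 8 + 0 = 14.

14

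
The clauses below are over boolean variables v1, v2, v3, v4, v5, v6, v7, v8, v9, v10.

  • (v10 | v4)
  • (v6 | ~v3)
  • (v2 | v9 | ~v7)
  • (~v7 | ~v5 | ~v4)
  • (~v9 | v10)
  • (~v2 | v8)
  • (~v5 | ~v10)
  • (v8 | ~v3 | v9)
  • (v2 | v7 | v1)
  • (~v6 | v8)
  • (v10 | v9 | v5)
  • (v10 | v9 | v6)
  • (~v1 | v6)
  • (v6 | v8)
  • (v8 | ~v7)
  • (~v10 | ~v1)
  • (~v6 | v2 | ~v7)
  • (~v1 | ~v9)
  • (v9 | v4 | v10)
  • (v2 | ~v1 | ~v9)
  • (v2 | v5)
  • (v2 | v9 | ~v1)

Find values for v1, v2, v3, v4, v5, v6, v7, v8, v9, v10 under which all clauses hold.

v1=False, v2=True, v3=True, v4=True, v5=False, v6=True, v7=False, v8=True, v9=False, v10=True

Check each clause:
  1. (v4 | v10) — v10 is true.
  2. (v6 | ~v3) — v6 is true.
  3. (v2 | ~v7 | v9) — v2 is true.
  4. (~v5 | ~v7 | ~v4) — ~v7 is true.
  5. (v10 | ~v9) — v10 is true.
  6. (~v2 | v8) — v8 is true.
  7. (~v10 | ~v5) — ~v5 is true.
  8. (v9 | v8 | ~v3) — v8 is true.
  9. (v7 | v1 | v2) — v2 is true.
  10. (v8 | ~v6) — v8 is true.
  11. (v5 | v10 | v9) — v10 is true.
  12. (v9 | v6 | v10) — v10 is true.
  13. (~v1 | v6) — v6 is true.
  14. (v8 | v6) — v8 is true.
  15. (v8 | ~v7) — v8 is true.
  16. (~v1 | ~v10) — ~v1 is true.
  17. (~v7 | v2 | ~v6) — ~v7 is true.
  18. (~v1 | ~v9) — ~v1 is true.
  19. (v9 | v4 | v10) — v10 is true.
  20. (~v1 | v2 | ~v9) — v2 is true.
  21. (v5 | v2) — v2 is true.
  22. (v9 | ~v1 | v2) — v2 is true.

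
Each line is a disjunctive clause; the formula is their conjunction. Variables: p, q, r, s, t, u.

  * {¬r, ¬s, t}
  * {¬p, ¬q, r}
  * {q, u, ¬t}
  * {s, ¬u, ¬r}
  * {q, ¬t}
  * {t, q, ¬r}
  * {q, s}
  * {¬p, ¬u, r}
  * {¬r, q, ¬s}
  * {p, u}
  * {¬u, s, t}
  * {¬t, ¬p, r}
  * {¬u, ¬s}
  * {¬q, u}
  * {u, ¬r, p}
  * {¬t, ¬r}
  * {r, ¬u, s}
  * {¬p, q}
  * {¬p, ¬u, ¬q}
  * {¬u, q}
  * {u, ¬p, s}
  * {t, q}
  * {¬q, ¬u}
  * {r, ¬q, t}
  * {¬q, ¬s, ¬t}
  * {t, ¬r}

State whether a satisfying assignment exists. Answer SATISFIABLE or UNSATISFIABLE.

q = True:
  propagation gives u=True; an empty clause results — contradiction.
q = False:
  propagation gives t=False; an empty clause results — contradiction.
Every branch closes, so no satisfying assignment exists.

UNSATISFIABLE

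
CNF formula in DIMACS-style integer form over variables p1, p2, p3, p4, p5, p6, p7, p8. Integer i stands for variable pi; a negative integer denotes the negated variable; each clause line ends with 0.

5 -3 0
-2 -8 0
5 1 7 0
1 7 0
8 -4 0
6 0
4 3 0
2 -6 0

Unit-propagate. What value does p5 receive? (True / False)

True

Unit clause (p6) sets p6 = True.
From (¬p6 ∨ p2) and p6 = True: p2 = True.
(¬p2 ∨ ¬p8): since p2 = True, the clause reduces to (¬p8). p8 = False.
(p8 ∨ ¬p4) with p8 = False leaves only ¬p4, so p4 = False.
(p4 ∨ p3): since p4 = False, the clause reduces to (p3). p3 = True.
(¬p3 ∨ p5): since p3 = True, the clause reduces to (p5). p5 = True.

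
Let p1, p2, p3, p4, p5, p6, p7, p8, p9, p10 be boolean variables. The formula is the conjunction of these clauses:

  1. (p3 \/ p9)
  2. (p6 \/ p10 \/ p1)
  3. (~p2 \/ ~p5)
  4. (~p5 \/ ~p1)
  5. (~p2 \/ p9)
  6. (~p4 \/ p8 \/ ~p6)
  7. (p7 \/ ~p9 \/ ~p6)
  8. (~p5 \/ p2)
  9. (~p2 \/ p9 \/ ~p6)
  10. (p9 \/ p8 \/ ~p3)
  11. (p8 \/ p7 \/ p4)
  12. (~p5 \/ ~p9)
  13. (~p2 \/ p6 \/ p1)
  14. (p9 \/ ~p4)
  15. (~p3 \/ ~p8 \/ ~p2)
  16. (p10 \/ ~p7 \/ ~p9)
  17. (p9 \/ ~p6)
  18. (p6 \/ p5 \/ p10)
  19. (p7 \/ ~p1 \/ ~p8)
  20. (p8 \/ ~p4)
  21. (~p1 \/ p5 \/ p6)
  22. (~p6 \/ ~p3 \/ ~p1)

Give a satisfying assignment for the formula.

Pure literal: p10 appears only positively; assign p10 = True.
Try p1 = False.
Set p2 = True and propagate.
  then p5 is forced to False.
  then p9 is forced to True.
  then p6 is forced to True.
  then p7 is forced to True.
For the remaining variables, p3 = False, p4 = False, p8 = False works.
Every clause has at least one true literal under this assignment.

p1 = F, p2 = T, p3 = F, p4 = F, p5 = F, p6 = T, p7 = T, p8 = F, p9 = T, p10 = T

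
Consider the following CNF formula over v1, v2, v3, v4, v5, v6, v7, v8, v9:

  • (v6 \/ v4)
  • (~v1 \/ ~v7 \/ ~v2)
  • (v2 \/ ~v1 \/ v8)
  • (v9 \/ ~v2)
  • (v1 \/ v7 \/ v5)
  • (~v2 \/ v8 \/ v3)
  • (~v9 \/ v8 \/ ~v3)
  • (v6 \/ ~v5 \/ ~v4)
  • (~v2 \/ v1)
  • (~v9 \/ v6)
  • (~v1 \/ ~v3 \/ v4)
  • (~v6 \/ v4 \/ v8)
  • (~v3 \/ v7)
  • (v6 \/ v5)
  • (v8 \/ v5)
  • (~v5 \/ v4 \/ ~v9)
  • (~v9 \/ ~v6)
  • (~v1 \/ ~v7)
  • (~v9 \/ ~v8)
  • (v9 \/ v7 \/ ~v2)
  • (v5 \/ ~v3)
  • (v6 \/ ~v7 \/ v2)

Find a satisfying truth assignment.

v1=T, v2=F, v3=F, v4=F, v5=T, v6=T, v7=F, v8=T, v9=F

Set v1 = True and propagate.
  then v7 is forced to False.
  then v3 is forced to False.
Try v2 = False.
  then v8 is forced to True.
  then v9 is forced to False.
Set v4 = False and propagate.
  then v6 is forced to True.
v5 is now unconstrained; take v5 = True.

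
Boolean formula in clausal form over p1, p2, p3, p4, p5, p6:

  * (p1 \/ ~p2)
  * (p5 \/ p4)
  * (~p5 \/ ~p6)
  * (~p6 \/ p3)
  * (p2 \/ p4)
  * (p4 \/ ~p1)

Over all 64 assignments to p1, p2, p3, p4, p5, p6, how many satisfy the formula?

Split on p4, then p1.
  p4=T, p1=T: p2 free; 5 ways for (p3,p5,p6) × 2^1 = 10.
  p4=T, p1=F: 5 of the 16 assignments to (p2,p3,p5,p6) work.
  p4=F, p1=T: a clause becomes empty — 0.
  p4=F, p1=F: a clause becomes empty — 0.
Total: 10 + 5 + 0 + 0 = 15.

15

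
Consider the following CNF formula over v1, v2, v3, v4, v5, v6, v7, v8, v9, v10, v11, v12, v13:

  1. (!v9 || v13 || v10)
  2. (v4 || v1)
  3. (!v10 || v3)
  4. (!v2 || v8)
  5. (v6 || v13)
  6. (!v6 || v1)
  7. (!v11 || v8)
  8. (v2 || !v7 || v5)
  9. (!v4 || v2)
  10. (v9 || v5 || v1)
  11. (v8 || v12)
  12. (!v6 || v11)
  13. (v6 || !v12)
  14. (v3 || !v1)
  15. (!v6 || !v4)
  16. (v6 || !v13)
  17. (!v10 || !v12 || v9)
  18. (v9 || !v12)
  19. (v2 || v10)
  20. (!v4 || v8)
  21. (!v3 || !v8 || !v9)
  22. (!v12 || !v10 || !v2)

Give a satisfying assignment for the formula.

v1 = True, v2 = False, v3 = True, v4 = False, v5 = True, v6 = True, v7 = True, v8 = True, v9 = False, v10 = True, v11 = True, v12 = False, v13 = False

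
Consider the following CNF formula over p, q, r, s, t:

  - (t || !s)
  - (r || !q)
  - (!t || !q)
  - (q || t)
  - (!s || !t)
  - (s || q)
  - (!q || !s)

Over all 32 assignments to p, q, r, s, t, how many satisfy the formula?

2

The models are:
  p=0 q=1 r=1 s=0 t=0
  p=1 q=1 r=1 s=0 t=0
Count: 2.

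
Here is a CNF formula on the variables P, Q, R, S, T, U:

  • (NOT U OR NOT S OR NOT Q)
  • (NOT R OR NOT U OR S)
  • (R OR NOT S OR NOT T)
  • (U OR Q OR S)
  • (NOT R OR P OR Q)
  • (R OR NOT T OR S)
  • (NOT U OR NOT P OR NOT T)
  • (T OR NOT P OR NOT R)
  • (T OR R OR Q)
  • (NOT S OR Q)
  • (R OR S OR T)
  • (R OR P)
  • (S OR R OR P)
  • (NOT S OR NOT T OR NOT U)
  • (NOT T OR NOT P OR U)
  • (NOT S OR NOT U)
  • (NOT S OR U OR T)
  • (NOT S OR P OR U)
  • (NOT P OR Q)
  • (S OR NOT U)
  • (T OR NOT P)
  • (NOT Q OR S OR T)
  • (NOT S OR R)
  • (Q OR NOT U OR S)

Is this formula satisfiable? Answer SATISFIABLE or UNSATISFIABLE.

Branch on P: take P = False.
  then R is forced to True.
  then Q is forced to True.
Branch on S: take S = False.
  then U is forced to False.
  then T is forced to True.
So P=F, Q=T, R=T, S=F, T=T, U=F is a satisfying assignment.

SATISFIABLE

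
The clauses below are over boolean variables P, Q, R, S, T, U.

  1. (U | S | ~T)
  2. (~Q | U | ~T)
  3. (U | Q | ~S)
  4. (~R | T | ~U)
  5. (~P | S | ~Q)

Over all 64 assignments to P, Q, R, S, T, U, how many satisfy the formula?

31

Split on U, then Q.
  U=1, Q=1: 9 of the 16 assignments to (P,R,S,T) work.
  U=1, Q=0: P, S free; 3 ways for (R,T) × 2^2 = 12.
  U=0, Q=1: R free; 3 ways for (P,S,T) × 2^1 = 6.
  U=0, Q=0: remaining (P,R,S,T) ∈ {(0,0,0,0); (0,1,0,0); (1,0,0,0); (1,1,0,0)} — 4.
Total: 9 + 12 + 6 + 4 = 31.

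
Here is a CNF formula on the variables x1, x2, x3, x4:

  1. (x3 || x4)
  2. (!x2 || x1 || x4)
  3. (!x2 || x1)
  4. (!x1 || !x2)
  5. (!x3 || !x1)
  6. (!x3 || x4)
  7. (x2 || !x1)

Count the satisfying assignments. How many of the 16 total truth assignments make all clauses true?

2

Satisfying assignments:
  x1=F x2=F x3=F x4=T
  x1=F x2=F x3=T x4=T
Count: 2.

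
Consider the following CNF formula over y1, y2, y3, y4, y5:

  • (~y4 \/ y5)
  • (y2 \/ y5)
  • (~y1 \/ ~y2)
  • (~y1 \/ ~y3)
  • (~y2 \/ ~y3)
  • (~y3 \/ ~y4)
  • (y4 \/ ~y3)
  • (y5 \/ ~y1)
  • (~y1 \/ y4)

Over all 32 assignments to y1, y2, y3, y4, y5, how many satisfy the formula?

The models are:
  y1=F y2=F y3=F y4=F y5=T
  y1=F y2=F y3=F y4=T y5=T
  y1=F y2=T y3=F y4=F y5=F
  y1=F y2=T y3=F y4=F y5=T
  y1=F y2=T y3=F y4=T y5=T
  y1=T y2=F y3=F y4=T y5=T
Count: 6.

6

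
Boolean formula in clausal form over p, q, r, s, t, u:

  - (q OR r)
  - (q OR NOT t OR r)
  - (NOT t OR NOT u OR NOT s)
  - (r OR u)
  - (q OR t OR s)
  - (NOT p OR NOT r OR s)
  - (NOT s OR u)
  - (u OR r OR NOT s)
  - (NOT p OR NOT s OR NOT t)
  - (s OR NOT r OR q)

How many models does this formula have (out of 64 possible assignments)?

Case analysis on s and r:
  s=1, r=1: remaining (p,q,t,u) ∈ {(0,0,0,1); (0,1,0,1); (1,0,0,1); (1,1,0,1)} — 4.
  s=1, r=0: remaining (p,q,t,u) ∈ {(0,1,0,1); (1,1,0,1)} — 2.
  s=0, r=1: remaining (p,q,t,u) ∈ {(0,1,0,0); (0,1,0,1); (0,1,1,0); (0,1,1,1)} — 4.
  s=0, r=0: remaining (p,q,t,u) ∈ {(0,1,0,1); (0,1,1,1); (1,1,0,1); (1,1,1,1)} — 4.
Total: 4 + 2 + 4 + 4 = 14.

14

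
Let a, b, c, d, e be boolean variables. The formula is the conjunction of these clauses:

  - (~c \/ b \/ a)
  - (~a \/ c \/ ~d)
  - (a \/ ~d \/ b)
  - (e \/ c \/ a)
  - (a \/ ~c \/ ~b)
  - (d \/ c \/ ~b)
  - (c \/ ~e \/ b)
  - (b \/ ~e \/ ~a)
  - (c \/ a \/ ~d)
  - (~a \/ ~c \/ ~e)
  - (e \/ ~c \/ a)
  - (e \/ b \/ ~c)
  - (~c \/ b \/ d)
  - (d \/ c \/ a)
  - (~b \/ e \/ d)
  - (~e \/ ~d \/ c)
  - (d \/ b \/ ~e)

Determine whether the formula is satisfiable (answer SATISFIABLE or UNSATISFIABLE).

Branch on a: take a = True.
Branch on b: take b = True.
The remaining clauses are satisfied by c = True, d = True, e = False.
Every clause has at least one true literal under this assignment.
So a = T, b = T, c = T, d = T, e = F is a satisfying assignment.

SATISFIABLE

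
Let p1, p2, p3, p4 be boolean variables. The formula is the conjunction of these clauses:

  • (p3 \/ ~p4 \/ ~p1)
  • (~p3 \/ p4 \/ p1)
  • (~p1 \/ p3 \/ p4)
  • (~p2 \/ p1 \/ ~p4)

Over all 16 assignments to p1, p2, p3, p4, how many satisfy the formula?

Satisfying assignments:
  p1=0 p2=0 p3=0 p4=0
  p1=0 p2=0 p3=0 p4=1
  p1=0 p2=0 p3=1 p4=1
  p1=0 p2=1 p3=0 p4=0
  p1=1 p2=0 p3=1 p4=0
  p1=1 p2=0 p3=1 p4=1
  p1=1 p2=1 p3=1 p4=0
  p1=1 p2=1 p3=1 p4=1
That's 8 in total.

8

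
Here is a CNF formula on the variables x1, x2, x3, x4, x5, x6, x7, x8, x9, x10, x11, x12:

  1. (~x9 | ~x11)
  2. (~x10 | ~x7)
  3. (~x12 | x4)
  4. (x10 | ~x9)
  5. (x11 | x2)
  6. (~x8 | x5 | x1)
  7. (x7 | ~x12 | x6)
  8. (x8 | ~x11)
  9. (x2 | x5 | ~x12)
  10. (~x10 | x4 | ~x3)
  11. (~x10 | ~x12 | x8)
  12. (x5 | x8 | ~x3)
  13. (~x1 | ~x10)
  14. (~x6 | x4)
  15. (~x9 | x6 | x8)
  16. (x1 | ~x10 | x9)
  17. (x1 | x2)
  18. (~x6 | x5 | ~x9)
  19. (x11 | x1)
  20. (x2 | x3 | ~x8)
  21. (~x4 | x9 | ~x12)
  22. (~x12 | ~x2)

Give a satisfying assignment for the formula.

x1=T, x2=T, x3=T, x4=F, x5=F, x6=F, x7=F, x8=T, x9=F, x10=F, x11=T, x12=F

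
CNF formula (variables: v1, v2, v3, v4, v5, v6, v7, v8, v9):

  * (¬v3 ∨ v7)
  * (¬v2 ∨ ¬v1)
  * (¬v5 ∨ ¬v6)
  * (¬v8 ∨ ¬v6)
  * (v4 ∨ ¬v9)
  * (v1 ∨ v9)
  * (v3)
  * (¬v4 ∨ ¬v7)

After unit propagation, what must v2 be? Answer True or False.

False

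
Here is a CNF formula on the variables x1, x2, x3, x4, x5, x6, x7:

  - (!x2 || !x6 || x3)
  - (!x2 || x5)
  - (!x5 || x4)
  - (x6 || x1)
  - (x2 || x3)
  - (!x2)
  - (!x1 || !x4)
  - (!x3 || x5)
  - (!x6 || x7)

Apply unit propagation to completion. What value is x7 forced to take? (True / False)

Unit clause (!x2) sets x2 = False.
(x2 || x3): since x2 = False, the clause reduces to (x3). x3 = True.
From (!x3 || x5) and x3 = True: x5 = True.
From (x4 || !x5) and x5 = True: x4 = True.
In (!x4 || !x1), !x4 is now false; !x1 must hold, so x1 = False.
In (x6 || x1), x1 is now false; x6 must hold, so x6 = True.
From (!x6 || x7) and x6 = True: x7 = True.

True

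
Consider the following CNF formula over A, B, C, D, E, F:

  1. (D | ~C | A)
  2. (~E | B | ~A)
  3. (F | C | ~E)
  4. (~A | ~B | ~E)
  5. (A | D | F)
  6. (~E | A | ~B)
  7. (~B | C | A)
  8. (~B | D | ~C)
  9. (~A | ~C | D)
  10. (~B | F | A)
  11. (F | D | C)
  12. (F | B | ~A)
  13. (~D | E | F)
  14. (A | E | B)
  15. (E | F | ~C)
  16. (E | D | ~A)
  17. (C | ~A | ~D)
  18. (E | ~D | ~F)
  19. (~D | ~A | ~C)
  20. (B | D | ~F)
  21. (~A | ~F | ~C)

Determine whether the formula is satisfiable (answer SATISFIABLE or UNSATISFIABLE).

SATISFIABLE

Set A = False and propagate.
Branch on B: take B = False.
  then E is forced to True.
Branch on C: take C = False.
  then F is forced to True.
  then D is forced to True.
So A=F  B=F  C=F  D=T  E=T  F=T is a satisfying assignment.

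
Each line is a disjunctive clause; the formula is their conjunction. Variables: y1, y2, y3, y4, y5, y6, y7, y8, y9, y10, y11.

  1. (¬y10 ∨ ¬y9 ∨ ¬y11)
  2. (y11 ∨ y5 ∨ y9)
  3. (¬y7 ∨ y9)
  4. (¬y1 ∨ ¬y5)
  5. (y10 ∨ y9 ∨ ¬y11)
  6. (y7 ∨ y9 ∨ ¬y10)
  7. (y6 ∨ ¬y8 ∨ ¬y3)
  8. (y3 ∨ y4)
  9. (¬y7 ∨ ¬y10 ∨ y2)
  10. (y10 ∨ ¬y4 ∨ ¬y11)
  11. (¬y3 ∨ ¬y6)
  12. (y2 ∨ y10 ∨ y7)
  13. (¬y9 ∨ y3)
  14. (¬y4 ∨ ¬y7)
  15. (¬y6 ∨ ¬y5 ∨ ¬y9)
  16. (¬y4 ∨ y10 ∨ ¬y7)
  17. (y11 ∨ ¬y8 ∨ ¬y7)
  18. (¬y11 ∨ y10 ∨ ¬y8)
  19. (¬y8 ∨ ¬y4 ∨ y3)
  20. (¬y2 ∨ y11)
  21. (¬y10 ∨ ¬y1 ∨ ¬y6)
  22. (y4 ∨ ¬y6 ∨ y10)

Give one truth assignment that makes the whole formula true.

Pure literal: y1 appears only negated; assign y1 = False.
Pure literal: y8 appears only negated; assign y8 = False.
Branch on y2: take y2 = False.
Try y3 = True.
  then y6 is forced to False.
The remaining clauses are satisfied by y4 = False, y5 = False, y7 = True, y9 = True, y10 = False, y11 = False.

y1=F, y2=F, y3=T, y4=F, y5=F, y6=F, y7=T, y8=F, y9=T, y10=F, y11=F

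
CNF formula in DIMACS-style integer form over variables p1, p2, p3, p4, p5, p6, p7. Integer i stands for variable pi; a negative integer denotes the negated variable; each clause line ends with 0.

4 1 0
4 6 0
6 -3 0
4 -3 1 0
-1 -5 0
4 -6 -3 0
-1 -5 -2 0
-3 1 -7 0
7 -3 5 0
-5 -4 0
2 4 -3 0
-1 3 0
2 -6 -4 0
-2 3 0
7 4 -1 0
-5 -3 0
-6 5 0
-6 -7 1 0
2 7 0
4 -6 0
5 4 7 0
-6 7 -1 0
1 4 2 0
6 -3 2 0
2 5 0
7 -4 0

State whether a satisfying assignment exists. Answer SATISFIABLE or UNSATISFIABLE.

UNSATISFIABLE

p4 = True:
  propagation gives p5=False, p6=False, p3=False, p1=False; an empty clause results — contradiction.
p4 = False:
  propagation gives p1=True, p6=True; an empty clause results — contradiction.
Every branch closes, so no satisfying assignment exists.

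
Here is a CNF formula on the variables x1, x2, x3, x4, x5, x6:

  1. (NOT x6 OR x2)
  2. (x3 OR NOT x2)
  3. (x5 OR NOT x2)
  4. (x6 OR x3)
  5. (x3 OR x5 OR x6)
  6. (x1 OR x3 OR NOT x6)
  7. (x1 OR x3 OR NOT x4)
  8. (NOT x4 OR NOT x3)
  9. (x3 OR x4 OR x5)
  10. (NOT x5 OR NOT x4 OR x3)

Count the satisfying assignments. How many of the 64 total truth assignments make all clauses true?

8

Split on x3, then x4.
  x3=T, x4=T: a clause becomes empty — 0.
  x3=T, x4=F: x1 free; 4 ways for (x2,x5,x6) × 2^1 = 8.
  x3=F, x4=T: a clause becomes empty — 0.
  x3=F, x4=F: a clause becomes empty — 0.
Total: 0 + 8 + 0 + 0 = 8.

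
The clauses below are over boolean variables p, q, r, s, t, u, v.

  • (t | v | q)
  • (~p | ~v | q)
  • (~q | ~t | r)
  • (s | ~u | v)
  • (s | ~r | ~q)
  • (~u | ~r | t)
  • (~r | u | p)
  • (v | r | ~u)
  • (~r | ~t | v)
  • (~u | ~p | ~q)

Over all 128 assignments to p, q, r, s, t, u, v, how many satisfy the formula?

Split on r, then q.
  r=1, q=1: remaining (p,s,t,u,v) ∈ {(0,1,1,1,1); (1,1,0,0,0); (1,1,0,0,1); (1,1,1,0,1)} — 4.
  r=1, q=0: remaining (p,s,t,u,v) ∈ {(0,0,1,1,1); (0,1,1,1,1)} — 2.
  r=0, q=1: s free; 5 ways for (p,t,u,v) × 2^1 = 10.
  r=0, q=0: s free; 6 ways for (p,t,u,v) × 2^1 = 12.
Total: 4 + 2 + 10 + 12 = 28.

28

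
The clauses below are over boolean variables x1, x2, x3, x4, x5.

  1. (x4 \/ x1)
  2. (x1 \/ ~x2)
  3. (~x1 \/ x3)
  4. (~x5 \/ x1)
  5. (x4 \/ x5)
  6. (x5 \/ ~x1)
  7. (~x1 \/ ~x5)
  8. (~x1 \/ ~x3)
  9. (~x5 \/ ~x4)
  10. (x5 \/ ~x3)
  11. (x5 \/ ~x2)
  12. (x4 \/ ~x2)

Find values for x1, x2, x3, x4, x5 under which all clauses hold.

x1 = F  x2 = F  x3 = F  x4 = T  x5 = F

x2 occurs only negated in the remaining clauses — set x2 = False.
Branch on x1: take x1 = False.
  then x4 is forced to True.
  then x5 is forced to False.
  then x3 is forced to False.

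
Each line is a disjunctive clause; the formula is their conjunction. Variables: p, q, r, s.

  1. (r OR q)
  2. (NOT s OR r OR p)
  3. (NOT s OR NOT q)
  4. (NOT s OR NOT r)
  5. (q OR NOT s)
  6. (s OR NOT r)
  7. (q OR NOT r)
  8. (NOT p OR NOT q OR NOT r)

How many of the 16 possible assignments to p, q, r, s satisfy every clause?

Satisfying assignments:
  p=F q=T r=F s=F
  p=T q=T r=F s=F
That's 2 in total.

2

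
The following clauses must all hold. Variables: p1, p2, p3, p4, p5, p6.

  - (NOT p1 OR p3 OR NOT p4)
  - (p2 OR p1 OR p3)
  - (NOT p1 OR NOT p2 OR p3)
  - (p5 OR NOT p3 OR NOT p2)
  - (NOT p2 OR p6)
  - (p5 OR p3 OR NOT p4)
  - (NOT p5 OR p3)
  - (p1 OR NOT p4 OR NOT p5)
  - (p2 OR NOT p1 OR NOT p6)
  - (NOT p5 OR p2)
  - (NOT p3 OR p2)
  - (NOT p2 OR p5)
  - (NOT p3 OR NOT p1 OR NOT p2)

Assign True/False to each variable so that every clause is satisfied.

Pure literal: p4 appears only negated; assign p4 = False.
Try p1 = False.
Try p2 = True.
  then p6 is forced to True.
  then p5 is forced to True.
  then p3 is forced to True.
Every clause has at least one true literal under this assignment.

p1 = F  p2 = T  p3 = T  p4 = F  p5 = T  p6 = T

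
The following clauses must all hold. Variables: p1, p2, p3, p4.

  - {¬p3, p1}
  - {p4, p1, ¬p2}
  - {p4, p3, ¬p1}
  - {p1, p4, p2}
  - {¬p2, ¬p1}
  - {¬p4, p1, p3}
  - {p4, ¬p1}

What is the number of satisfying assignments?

2

The models are:
  p1=T p2=F p3=F p4=T
  p1=T p2=F p3=T p4=T
That's 2 in total.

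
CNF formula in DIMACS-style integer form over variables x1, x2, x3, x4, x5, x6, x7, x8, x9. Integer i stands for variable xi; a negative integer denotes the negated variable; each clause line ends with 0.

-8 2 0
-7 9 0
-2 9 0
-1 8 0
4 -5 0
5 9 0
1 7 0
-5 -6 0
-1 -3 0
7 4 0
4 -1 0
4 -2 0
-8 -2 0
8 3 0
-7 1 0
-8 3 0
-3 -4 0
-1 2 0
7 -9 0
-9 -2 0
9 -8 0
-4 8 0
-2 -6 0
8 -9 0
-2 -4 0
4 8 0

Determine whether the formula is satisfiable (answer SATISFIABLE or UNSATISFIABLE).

x8 = True:
  propagation gives x2=True; an empty clause results — contradiction.
x8 = False:
  propagation gives x1=False, x7=True; an empty clause results — contradiction.
Every branch closes, so no satisfying assignment exists.

UNSATISFIABLE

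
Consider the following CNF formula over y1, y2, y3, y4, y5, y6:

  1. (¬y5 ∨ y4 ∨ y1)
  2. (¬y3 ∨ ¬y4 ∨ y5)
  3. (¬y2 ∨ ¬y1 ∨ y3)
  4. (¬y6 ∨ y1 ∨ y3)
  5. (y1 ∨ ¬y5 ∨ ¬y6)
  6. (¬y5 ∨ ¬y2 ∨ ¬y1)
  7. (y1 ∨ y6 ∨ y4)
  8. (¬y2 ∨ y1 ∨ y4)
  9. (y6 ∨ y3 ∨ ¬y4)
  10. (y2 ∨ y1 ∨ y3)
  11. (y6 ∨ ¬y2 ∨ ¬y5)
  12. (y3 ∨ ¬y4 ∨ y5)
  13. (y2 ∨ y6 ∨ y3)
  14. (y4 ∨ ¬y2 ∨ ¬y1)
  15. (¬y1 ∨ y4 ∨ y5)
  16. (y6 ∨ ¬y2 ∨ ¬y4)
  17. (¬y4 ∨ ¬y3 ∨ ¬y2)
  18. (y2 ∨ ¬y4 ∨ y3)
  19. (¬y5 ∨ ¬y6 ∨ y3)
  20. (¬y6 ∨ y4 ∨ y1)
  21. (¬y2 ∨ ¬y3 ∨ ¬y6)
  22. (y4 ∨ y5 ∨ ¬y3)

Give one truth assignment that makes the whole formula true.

Branch on y1: take y1 = True.
The remaining clauses are satisfied by y2 = False, y3 = True, y4 = False, y5 = True, y6 = True.
Check each clause:
  1. (¬y5 ∨ y4 ∨ y1) — y1 is true.
  2. (¬y3 ∨ ¬y4 ∨ y5) — y5 is true.
  3. (y3 ∨ ¬y1 ∨ ¬y2) — y3 is true.
  4. (y1 ∨ y3 ∨ ¬y6) — y1 is true.
  5. (¬y5 ∨ ¬y6 ∨ y1) — y1 is true.
  6. (¬y2 ∨ ¬y5 ∨ ¬y1) — ¬y2 is true.
  7. (y1 ∨ y4 ∨ y6) — y1 is true.
  8. (y4 ∨ ¬y2 ∨ y1) — y1 is true.
  9. (¬y4 ∨ y6 ∨ y3) — y3 is true.
  10. (y1 ∨ y3 ∨ y2) — y1 is true.
  11. (¬y2 ∨ ¬y5 ∨ y6) — y6 is true.
  12. (y5 ∨ ¬y4 ∨ y3) — y3 is true.
  13. (y3 ∨ y6 ∨ y2) — y3 is true.
  14. (y4 ∨ ¬y2 ∨ ¬y1) — ¬y2 is true.
  15. (¬y1 ∨ y4 ∨ y5) — y5 is true.
  16. (¬y4 ∨ ¬y2 ∨ y6) — ¬y4 is true.
  17. (¬y4 ∨ ¬y2 ∨ ¬y3) — ¬y4 is true.
  18. (y2 ∨ y3 ∨ ¬y4) — y3 is true.
  19. (¬y5 ∨ ¬y6 ∨ y3) — y3 is true.
  20. (y4 ∨ y1 ∨ ¬y6) — y1 is true.
  21. (¬y3 ∨ ¬y6 ∨ ¬y2) — ¬y2 is true.
  22. (y4 ∨ y5 ∨ ¬y3) — y5 is true.

y1 = True, y2 = False, y3 = True, y4 = False, y5 = True, y6 = True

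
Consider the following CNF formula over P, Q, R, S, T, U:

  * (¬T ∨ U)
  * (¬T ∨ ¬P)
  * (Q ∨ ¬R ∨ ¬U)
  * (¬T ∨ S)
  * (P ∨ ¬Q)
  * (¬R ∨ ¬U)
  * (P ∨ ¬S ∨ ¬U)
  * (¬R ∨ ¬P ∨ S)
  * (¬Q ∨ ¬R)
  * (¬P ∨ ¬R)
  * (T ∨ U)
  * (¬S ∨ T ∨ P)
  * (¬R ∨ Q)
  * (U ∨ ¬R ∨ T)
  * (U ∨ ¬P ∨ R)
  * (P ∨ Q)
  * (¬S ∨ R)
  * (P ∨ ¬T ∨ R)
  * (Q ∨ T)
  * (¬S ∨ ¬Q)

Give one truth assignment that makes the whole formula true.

Try P = True.
  then T is forced to False.
  then R is forced to False.
  then U is forced to True.
  then S is forced to False.
  then Q is forced to True.

P=T  Q=T  R=F  S=F  T=F  U=T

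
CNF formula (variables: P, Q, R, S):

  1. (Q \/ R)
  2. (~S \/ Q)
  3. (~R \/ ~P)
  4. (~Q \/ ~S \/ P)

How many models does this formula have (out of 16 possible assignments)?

5

Satisfying assignments:
  P=F Q=F R=T S=F
  P=F Q=T R=F S=F
  P=F Q=T R=T S=F
  P=T Q=T R=F S=F
  P=T Q=T R=F S=T
That's 5 in total.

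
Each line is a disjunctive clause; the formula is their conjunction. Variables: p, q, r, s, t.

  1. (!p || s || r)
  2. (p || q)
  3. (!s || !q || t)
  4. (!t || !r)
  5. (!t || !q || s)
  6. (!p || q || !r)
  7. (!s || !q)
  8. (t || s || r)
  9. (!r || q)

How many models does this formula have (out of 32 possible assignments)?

4

Satisfying assignments:
  p=F q=T r=T s=F t=F
  p=T q=F r=F s=T t=F
  p=T q=F r=F s=T t=T
  p=T q=T r=T s=F t=F
That's 4 in total.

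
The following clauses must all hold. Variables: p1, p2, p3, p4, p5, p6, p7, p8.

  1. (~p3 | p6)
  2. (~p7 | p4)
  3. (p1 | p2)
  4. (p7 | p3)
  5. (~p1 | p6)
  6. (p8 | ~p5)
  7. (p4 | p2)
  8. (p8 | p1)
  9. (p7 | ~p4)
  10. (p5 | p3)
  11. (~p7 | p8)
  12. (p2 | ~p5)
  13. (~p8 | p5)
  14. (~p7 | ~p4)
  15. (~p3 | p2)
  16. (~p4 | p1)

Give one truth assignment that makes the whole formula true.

p2 occurs only positively in the remaining clauses — set p2 = True.
Pure literal: p6 appears only positively; assign p6 = True.
Set p1 = False and propagate.
  then p8 is forced to True.
  then p5 is forced to True.
  then p4 is forced to False.
  then p7 is forced to False.
  then p3 is forced to True.
Every clause has at least one true literal under this assignment.

p1=0, p2=1, p3=1, p4=0, p5=1, p6=1, p7=0, p8=1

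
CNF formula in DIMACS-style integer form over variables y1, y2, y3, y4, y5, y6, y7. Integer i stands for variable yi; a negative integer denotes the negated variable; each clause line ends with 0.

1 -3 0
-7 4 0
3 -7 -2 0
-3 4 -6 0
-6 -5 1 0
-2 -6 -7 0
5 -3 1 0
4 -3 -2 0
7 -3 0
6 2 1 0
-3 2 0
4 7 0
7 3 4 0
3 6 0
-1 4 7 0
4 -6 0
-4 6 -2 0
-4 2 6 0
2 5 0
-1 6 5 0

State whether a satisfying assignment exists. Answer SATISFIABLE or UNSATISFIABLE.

SATISFIABLE

Set y1 = False and propagate.
  then y3 is forced to False.
  then y6 is forced to True.
  then y5 is forced to False.
  then y4 is forced to True.
  then y2 is forced to True.
  then y7 is forced to False.
So y1 = F  y2 = T  y3 = F  y4 = T  y5 = F  y6 = T  y7 = F is a satisfying assignment.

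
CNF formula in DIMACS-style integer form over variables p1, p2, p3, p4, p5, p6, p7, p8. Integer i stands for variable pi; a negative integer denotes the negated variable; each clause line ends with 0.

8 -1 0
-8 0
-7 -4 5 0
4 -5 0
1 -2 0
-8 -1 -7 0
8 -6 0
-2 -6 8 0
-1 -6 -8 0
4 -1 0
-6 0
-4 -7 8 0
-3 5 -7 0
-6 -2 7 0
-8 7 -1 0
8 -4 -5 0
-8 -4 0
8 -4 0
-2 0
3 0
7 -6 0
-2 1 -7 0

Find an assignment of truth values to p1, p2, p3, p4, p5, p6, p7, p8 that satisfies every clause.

(NOT p8) is a unit clause, so p8 = False.
The clause (NOT p1) is unit: p1 must be False.
The clause (NOT p2) is unit: p2 must be False.
(NOT p6) is a unit clause, so p6 = False.
The clause (NOT p4) is unit: p4 must be False.
(NOT p5) is a unit clause, so p5 = False.
The clause (p3) is unit: p3 must be True.
(NOT p7) is a unit clause, so p7 = False.

p1=False, p2=False, p3=True, p4=False, p5=False, p6=False, p7=False, p8=False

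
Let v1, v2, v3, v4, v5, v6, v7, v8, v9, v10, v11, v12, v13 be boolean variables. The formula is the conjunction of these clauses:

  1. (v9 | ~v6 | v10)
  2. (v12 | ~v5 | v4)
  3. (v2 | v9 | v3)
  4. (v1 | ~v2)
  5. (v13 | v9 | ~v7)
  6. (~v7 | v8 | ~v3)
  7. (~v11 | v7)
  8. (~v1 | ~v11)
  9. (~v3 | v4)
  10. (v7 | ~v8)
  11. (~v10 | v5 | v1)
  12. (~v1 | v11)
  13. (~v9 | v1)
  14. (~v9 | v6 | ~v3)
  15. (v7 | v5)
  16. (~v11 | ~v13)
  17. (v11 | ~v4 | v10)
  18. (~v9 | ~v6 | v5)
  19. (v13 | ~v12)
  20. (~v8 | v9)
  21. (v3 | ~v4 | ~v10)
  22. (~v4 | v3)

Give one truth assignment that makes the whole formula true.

v1 = False  v2 = False  v3 = True  v4 = True  v5 = True  v6 = True  v7 = False  v8 = False  v9 = False  v10 = True  v11 = False  v12 = True  v13 = True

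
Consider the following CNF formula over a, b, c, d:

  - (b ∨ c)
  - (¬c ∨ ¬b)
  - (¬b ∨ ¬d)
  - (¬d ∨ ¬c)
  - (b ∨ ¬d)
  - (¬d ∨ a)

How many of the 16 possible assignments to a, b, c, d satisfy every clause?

4

The models are:
  a=0 b=0 c=1 d=0
  a=0 b=1 c=0 d=0
  a=1 b=0 c=1 d=0
  a=1 b=1 c=0 d=0
Count: 4.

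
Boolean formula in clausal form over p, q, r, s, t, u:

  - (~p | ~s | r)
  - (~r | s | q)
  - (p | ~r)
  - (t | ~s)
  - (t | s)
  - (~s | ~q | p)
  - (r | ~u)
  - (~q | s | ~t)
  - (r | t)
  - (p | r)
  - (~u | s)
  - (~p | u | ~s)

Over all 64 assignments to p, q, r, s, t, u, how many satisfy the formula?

Satisfying assignments:
  p=T q=F r=F s=F t=T u=F
  p=T q=F r=T s=T t=T u=T
  p=T q=T r=T s=T t=T u=T
Count: 3.

3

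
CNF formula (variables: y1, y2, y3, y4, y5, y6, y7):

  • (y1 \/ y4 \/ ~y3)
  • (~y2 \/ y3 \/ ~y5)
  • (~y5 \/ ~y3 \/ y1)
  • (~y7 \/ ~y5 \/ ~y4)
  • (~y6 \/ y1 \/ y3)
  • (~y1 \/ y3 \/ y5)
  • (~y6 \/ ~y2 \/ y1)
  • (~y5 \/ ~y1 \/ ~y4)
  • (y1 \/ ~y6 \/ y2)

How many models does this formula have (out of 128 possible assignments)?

43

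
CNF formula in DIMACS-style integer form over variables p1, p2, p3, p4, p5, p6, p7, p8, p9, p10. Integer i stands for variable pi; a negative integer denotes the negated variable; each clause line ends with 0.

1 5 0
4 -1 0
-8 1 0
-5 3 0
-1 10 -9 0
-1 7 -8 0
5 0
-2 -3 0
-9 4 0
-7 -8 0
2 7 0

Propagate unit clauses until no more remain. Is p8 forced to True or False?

(p5) is a unit clause: p5 = True.
(!p5 || p3) with p5 = True leaves only p3, so p3 = True.
(!p3 || !p2): since p3 = True, the clause reduces to (!p2). p2 = False.
In (p2 || p7), p2 is now false; p7 must hold, so p7 = True.
From (!p7 || !p8) and p7 = True: p8 = False.

False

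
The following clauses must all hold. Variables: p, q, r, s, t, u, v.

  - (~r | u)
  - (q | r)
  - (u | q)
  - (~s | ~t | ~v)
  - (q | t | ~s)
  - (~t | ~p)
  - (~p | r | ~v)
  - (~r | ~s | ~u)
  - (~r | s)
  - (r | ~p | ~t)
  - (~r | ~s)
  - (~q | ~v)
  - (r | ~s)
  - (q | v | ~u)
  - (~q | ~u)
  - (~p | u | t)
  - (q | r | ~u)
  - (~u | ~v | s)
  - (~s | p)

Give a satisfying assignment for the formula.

p=0  q=1  r=0  s=0  t=0  u=0  v=0

Check each clause:
  1. (u | ~r) — ~r is true.
  2. (r | q) — q is true.
  3. (q | u) — q is true.
  4. (~s | ~t | ~v) — ~v is true.
  5. (t | ~s | q) — q is true.
  6. (~p | ~t) — ~t is true.
  7. (~p | ~v | r) — ~v is true.
  8. (~u | ~r | ~s) — ~u is true.
  9. (~r | s) — ~r is true.
  10. (r | ~p | ~t) — ~p is true.
  11. (~s | ~r) — ~s is true.
  12. (~q | ~v) — ~v is true.
  13. (~s | r) — ~s is true.
  14. (~u | v | q) — ~u is true.
  15. (~u | ~q) — ~u is true.
  16. (~p | u | t) — ~p is true.
  17. (~u | r | q) — ~u is true.
  18. (~u | s | ~v) — ~v is true.
  19. (p | ~s) — ~s is true.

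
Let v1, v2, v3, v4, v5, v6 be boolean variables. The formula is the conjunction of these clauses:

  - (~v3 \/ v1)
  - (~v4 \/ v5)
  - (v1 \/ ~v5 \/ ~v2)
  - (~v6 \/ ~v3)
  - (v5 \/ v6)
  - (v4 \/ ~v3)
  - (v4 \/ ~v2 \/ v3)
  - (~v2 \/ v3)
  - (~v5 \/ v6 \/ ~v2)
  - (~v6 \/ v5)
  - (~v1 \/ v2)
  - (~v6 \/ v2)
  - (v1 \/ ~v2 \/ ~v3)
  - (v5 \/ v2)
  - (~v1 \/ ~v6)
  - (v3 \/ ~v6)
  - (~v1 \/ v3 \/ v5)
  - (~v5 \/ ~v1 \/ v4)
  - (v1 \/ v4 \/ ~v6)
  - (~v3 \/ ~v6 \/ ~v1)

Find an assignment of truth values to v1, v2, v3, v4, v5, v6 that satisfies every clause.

v1=F, v2=F, v3=F, v4=F, v5=T, v6=F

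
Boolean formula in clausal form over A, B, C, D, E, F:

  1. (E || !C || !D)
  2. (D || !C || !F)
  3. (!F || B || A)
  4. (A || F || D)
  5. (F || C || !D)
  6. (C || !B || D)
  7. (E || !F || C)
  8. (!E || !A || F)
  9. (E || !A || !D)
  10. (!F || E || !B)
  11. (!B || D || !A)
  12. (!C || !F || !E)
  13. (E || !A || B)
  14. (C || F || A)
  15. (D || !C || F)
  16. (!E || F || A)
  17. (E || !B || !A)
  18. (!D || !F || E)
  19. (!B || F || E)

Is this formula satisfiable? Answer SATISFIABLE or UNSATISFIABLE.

SATISFIABLE

Branch on A: take A = True.
For the remaining variables, B = False, C = False, D = True, E = True, F = True works.
Every clause has at least one true literal under this assignment.
So A=T, B=F, C=F, D=T, E=T, F=T is a satisfying assignment.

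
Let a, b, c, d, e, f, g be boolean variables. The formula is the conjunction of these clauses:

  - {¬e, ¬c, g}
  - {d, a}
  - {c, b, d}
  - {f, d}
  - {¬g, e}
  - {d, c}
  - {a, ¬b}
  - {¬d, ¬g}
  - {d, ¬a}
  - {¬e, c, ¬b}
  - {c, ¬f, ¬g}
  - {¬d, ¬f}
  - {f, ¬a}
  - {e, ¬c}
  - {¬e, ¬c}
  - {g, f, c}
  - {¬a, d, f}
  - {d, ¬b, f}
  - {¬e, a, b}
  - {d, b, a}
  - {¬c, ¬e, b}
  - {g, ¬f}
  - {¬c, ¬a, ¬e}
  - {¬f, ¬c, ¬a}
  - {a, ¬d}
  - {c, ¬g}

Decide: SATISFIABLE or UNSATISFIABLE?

UNSATISFIABLE

c = True:
  propagation gives e=True; an empty clause results — contradiction.
c = False:
  propagation gives d=True, g=False, f=False; an empty clause results — contradiction.
Every branch closes, so no satisfying assignment exists.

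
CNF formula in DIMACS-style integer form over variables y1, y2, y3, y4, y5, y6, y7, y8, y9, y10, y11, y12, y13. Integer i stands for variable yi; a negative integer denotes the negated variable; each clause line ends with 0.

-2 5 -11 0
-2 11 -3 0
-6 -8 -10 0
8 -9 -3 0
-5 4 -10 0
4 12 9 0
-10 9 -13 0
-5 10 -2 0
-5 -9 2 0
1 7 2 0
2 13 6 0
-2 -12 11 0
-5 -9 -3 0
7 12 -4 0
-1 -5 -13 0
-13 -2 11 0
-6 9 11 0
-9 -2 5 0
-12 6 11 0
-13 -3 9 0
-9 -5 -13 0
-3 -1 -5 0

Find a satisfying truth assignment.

y1 = F  y2 = F  y3 = F  y4 = T  y5 = F  y6 = T  y7 = T  y8 = F  y9 = F  y10 = F  y11 = T  y12 = F  y13 = T

Check each clause:
  1. {¬y11, ¬y2, y5} — ¬y2 is true.
  2. {y11, ¬y2, ¬y3} — y11 is true.
  3. {¬y8, ¬y6, ¬y10} — ¬y8 is true.
  4. {y8, ¬y9, ¬y3} — ¬y3 is true.
  5. {¬y5, ¬y10, y4} — ¬y5 is true.
  6. {y12, y4, y9} — y4 is true.
  7. {¬y13, y9, ¬y10} — ¬y10 is true.
  8. {y10, ¬y5, ¬y2} — ¬y5 is true.
  9. {¬y5, ¬y9, y2} — ¬y5 is true.
  10. {y7, y1, y2} — y7 is true.
  11. {y6, y2, y13} — y13 is true.
  12. {¬y12, ¬y2, y11} — y11 is true.
  13. {¬y5, ¬y3, ¬y9} — ¬y5 is true.
  14. {¬y4, y7, y12} — y7 is true.
  15. {¬y13, ¬y1, ¬y5} — ¬y1 is true.
  16. {¬y13, y11, ¬y2} — y11 is true.
  17. {¬y6, y9, y11} — y11 is true.
  18. {¬y9, y5, ¬y2} — ¬y2 is true.
  19. {¬y12, y11, y6} — y11 is true.
  20. {¬y13, ¬y3, y9} — ¬y3 is true.
  21. {¬y13, ¬y5, ¬y9} — ¬y5 is true.
  22. {¬y1, ¬y3, ¬y5} — ¬y5 is true.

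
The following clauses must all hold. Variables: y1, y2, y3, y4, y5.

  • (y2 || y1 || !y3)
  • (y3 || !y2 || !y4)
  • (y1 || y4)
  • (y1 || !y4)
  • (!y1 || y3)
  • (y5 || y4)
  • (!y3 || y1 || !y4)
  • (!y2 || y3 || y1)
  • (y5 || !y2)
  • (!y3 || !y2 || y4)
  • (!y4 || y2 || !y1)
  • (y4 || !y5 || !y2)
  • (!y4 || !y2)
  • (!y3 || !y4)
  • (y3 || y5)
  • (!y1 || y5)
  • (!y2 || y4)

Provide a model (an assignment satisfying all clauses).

y1=T, y2=F, y3=T, y4=F, y5=T

Branch on y1: take y1 = True.
  then y3 is forced to True.
  then y4 is forced to False.
  then y5 is forced to True.
  then y2 is forced to False.
Every clause has at least one true literal under this assignment.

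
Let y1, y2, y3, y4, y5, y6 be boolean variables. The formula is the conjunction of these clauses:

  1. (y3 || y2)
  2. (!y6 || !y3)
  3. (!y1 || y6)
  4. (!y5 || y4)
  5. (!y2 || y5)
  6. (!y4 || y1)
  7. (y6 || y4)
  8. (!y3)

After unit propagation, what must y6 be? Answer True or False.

True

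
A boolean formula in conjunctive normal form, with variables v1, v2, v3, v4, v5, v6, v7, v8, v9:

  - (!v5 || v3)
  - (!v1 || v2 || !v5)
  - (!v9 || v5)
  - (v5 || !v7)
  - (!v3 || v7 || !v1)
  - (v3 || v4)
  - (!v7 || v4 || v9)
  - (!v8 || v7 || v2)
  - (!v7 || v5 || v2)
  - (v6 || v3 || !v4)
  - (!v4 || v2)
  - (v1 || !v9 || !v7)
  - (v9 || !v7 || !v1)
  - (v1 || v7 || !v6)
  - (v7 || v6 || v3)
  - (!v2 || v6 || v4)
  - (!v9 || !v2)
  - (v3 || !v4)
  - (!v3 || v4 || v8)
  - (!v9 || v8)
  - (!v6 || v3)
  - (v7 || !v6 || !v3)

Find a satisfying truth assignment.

Set v1 = False and propagate.
Set v2 = True and propagate.
  then v9 is forced to False.
Branch on v3: take v3 = True.
For the remaining variables, v4 = True, v5 = True, v6 = False, v7 = False, v8 = True works.
Every clause has at least one true literal under this assignment.

v1=False, v2=True, v3=True, v4=True, v5=True, v6=False, v7=False, v8=True, v9=False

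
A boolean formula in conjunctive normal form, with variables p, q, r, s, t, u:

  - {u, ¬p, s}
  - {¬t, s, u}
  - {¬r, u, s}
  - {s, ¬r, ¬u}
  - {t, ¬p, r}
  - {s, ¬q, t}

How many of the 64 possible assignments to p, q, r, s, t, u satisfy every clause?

34

Split on s, then u.
  s=T, u=T: q free; 7 ways for (p,r,t) × 2^1 = 14.
  s=T, u=F: q free; 7 ways for (p,r,t) × 2^1 = 14.
  s=F, u=T: 5 of the 16 assignments to (p,q,r,t) work.
  s=F, u=F: remaining (p,q,r,t) ∈ {(F,F,F,F)} — 1.
Total: 14 + 14 + 5 + 1 = 34.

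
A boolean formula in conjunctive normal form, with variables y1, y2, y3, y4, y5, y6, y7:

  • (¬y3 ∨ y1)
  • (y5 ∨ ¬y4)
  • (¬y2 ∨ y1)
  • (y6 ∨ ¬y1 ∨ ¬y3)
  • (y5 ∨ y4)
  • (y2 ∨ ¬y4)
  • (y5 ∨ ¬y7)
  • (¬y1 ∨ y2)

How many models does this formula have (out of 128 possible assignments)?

16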